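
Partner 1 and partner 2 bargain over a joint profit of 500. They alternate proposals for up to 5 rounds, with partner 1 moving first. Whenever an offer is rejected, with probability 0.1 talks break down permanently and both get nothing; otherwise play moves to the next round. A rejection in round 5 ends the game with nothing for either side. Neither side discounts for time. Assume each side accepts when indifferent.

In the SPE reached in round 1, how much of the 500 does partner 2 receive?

Round 5 (partner 1 proposes): rejection yields 0 for partner 2; partner 1 offers 0 and keeps 500.
Round 4 (partner 2 proposes): rejecting gives partner 1 an expected 0.9 × 500 = 450, so partner 2 offers 450, keeping 50.
Round 3 (partner 1 proposes): rejecting gives partner 2 an expected 0.9 × 50 = 45. Partner 1 offers 45 and keeps 500 − 45 = 455.
Round 2 (partner 2 proposes): rejecting gives partner 1 an expected 0.9 × 455 = 409.5; partner 2 offers that and keeps 90.5.
Round 1 (partner 1 proposes): rejecting gives partner 2 an expected 0.9 × 90.5 = 81.45, so partner 1 offers 81.45, keeping 418.55.

81.45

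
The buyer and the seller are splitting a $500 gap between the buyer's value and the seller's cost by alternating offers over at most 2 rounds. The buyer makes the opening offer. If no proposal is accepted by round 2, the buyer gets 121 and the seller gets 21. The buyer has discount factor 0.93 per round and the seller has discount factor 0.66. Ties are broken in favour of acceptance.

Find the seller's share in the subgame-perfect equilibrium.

Round 2 (the seller proposes): the buyer gets 121 if talks fail, so the seller offers 121 and keeps 379.
Round 1 (the buyer proposes): the seller can get 379 next round, worth 0.66 × 379 = 250.14 now; the buyer offers that and keeps 249.86.

250.14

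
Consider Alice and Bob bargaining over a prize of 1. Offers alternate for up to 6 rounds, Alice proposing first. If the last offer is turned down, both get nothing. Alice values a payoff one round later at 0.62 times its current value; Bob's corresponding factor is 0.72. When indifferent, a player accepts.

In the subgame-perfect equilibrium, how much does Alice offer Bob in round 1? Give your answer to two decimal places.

Round 6 (Bob proposes): Alice will accept anything ≥ 0, so Bob offers 0 and keeps 1.
Round 5 (Alice proposes): Bob can get 1 next round, worth 0.72 × 1 = 0.72 now, so Alice offers 0.72, keeping 0.28.
Round 4 (Bob proposes): Alice can get 0.28 next round, worth 0.62 × 0.28 = 0.1736 now, so Bob offers 0.1736, keeping 0.8264.
Round 3 (Alice proposes): Bob can get 0.8264 next round, worth 0.72 × 0.8264 = 0.595008 now; Alice offers that and keeps 0.404992.
Round 2 (Bob proposes): Alice can get 0.404992 next round, worth 0.62 × 0.404992 = 0.25109504 now; Bob offers that and keeps 0.74890496.
Round 1 (Alice proposes): Bob can get 0.74890496 next round, worth 0.72 × 0.74890496 = 0.5392115712 now; Alice offers that and keeps 0.4607884288.

0.54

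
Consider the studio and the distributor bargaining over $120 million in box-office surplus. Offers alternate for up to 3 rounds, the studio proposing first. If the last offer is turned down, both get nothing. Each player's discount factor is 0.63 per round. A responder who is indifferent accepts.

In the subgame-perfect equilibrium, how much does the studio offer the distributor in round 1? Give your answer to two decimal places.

Work backward from the last round.
Round 3 (the studio proposes): the distributor will accept anything ≥ 0, so the studio offers 0 and keeps 120.
Round 2 (the distributor proposes): the studio can get 120 next round, worth 0.63 × 120 = 75.6 now, so the distributor offers 75.6, keeping 44.4.
Round 1 (the studio proposes): the distributor can get 44.4 next round, worth 0.63 × 44.4 = 27.972 now, so the studio offers 27.972, keeping 92.028.

27.97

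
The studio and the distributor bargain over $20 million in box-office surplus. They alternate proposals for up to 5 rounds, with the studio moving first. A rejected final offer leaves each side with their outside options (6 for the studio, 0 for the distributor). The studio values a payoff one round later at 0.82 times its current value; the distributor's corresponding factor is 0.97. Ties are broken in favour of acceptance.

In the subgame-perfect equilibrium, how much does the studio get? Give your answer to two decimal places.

13.73

Round 5 (the studio proposes): the distributor will accept anything ≥ 0, so the studio offers 0 and keeps 20.
Round 4 (the distributor proposes): the studio can get 20 next round, worth 0.82 × 20 = 16.4 now, so the distributor offers 16.4, keeping 3.6.
Round 3 (the studio proposes): the distributor can get 3.6 next round, worth 0.97 × 3.6 = 3.492 now; the studio offers that and keeps 16.508.
Round 2 (the distributor proposes): the studio can get 16.508 next round, worth 0.82 × 16.508 = 13.53656 now, so the distributor offers 13.53656, keeping 6.46344.
Round 1 (the studio proposes): the distributor can get 6.46344 next round, worth 0.97 × 6.46344 = 6.2695368 now; the studio offers that and keeps 13.7304632.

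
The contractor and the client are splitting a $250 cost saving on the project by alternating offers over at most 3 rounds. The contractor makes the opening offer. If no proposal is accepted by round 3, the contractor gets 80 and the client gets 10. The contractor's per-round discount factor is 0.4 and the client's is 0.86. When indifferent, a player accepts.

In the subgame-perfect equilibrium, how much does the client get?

Round 3 (the contractor proposes): the client gets 10 if talks fail, so the contractor offers 10 and keeps 240.
Round 2 (the client proposes): the contractor can get 240 next round, worth 0.4 × 240 = 96 now, so the client offers 96, keeping 154.
Round 1 (the contractor proposes): the client can get 154 next round, worth 0.86 × 154 = 132.44 now. The contractor offers 132.44 and keeps 250 − 132.44 = 117.56.

132.44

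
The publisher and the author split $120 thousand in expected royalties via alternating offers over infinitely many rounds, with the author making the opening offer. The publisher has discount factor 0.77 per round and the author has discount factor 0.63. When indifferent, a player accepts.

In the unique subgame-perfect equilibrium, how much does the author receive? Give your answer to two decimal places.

53.60

Let x be the author's share when the author proposes and y be the publisher's share when the publisher proposes.
The publisher accepts iff offered ≥ 0.77·y, so x = 120 − 0.77y. Symmetrically y = 120 − 0.63x.
Substituting: x = 120 − 0.77(120 − 0.63x), giving x(1 − 0.63·0.77) = 120(1 − 0.77).
So x = 120 × 0.23 / 0.5149 ≈ 53.6026, and the publisher receives 120 − x ≈ 66.3974.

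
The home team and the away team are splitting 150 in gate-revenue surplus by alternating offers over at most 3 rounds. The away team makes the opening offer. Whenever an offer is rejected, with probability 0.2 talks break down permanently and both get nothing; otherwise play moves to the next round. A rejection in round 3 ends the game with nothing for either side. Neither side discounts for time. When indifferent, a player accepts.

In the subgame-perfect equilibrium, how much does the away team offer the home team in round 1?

24

By backward induction:
Round 3 (the away team proposes): the home team will accept anything ≥ 0, so the away team offers 0 and keeps 150.
Round 2 (the home team proposes): rejecting gives the away team an expected 0.8 × 150 = 120. The home team offers 120 and keeps 150 − 120 = 30.
Round 1 (the away team proposes): rejecting gives the home team an expected 0.8 × 30 = 24. The away team offers 24 and keeps 150 − 24 = 126.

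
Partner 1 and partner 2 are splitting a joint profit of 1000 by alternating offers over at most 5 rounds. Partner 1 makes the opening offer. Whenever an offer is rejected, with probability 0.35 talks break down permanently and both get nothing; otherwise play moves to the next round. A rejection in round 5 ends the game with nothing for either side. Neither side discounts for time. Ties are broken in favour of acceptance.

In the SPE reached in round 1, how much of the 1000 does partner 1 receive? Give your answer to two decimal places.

By backward induction:
Round 5 (partner 1 proposes): partner 2 will accept anything ≥ 0, so partner 1 offers 0 and keeps 1000.
Round 4 (partner 2 proposes): rejecting gives partner 1 an expected 0.65 × 1000 = 650, so partner 2 offers 650, keeping 350.
Round 3 (partner 1 proposes): rejecting gives partner 2 an expected 0.65 × 350 = 227.5, so partner 1 offers 227.5, keeping 772.5.
Round 2 (partner 2 proposes): rejecting gives partner 1 an expected 0.65 × 772.5 = 502.125, so partner 2 offers 502.125, keeping 497.875.
Round 1 (partner 1 proposes): rejecting gives partner 2 an expected 0.65 × 497.875 = 323.61875. Partner 1 offers 323.61875 and keeps 1000 − 323.61875 = 676.38125.

676.38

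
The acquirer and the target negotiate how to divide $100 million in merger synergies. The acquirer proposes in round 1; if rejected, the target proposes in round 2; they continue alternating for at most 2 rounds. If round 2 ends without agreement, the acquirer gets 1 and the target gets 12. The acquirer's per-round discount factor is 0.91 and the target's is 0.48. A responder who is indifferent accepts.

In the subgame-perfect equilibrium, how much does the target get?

47.52

Solve by backward induction from round 2.
Round 2 (the target proposes): the acquirer gets 1 if talks fail, so the target offers 1 and keeps 99.
Round 1 (the acquirer proposes): the target can get 99 next round, worth 0.48 × 99 = 47.52 now; the acquirer offers that and keeps 52.48.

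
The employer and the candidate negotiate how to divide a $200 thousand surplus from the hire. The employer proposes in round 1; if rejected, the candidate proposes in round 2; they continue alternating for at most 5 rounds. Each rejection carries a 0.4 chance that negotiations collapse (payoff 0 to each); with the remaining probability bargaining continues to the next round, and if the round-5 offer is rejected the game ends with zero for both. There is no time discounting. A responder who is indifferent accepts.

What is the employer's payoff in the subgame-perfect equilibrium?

134.72

Round 5 (the employer proposes): the candidate will accept anything ≥ 0, so the employer offers 0 and keeps 200.
Round 4 (the candidate proposes): rejecting gives the employer an expected 0.6 × 200 = 120. The candidate offers 120 and keeps 200 − 120 = 80.
Round 3 (the employer proposes): rejecting gives the candidate an expected 0.6 × 80 = 48; the employer offers that and keeps 152.
Round 2 (the candidate proposes): rejecting gives the employer an expected 0.6 × 152 = 91.2; the candidate offers that and keeps 108.8.
Round 1 (the employer proposes): rejecting gives the candidate an expected 0.6 × 108.8 = 65.28. The employer offers 65.28 and keeps 200 − 65.28 = 134.72.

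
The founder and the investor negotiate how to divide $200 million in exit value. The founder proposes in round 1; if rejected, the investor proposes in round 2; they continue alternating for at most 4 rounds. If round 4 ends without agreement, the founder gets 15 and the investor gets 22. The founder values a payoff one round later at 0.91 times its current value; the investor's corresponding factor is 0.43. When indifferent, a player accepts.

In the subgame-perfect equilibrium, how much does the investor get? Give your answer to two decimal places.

Round 4 (the investor proposes): the founder gets 15 if talks fail, so the investor offers 15 and keeps 185.
Round 3 (the founder proposes): the investor can get 185 next round, worth 0.43 × 185 = 79.55 now. The founder offers 79.55 and keeps 200 − 79.55 = 120.45.
Round 2 (the investor proposes): the founder can get 120.45 next round, worth 0.91 × 120.45 = 109.6095 now, so the investor offers 109.6095, keeping 90.3905.
Round 1 (the founder proposes): the investor can get 90.3905 next round, worth 0.43 × 90.3905 = 38.867915 now, so the founder offers 38.867915, keeping 161.132085.

38.87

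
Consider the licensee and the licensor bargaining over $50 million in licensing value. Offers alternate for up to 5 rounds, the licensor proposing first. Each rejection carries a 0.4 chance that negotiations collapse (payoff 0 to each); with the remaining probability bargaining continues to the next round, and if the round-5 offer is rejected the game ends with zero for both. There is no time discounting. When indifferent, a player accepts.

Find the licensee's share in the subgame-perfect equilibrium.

16.32

Round 5 (the licensor proposes): rejection yields 0 for the licensee; the licensor offers 0 and keeps 50.
Round 4 (the licensee proposes): rejecting gives the licensor an expected 0.6 × 50 = 30, so the licensee offers 30, keeping 20.
Round 3 (the licensor proposes): rejecting gives the licensee an expected 0.6 × 20 = 12, so the licensor offers 12, keeping 38.
Round 2 (the licensee proposes): rejecting gives the licensor an expected 0.6 × 38 = 22.8, so the licensee offers 22.8, keeping 27.2.
Round 1 (the licensor proposes): rejecting gives the licensee an expected 0.6 × 27.2 = 16.32; the licensor offers that and keeps 33.68.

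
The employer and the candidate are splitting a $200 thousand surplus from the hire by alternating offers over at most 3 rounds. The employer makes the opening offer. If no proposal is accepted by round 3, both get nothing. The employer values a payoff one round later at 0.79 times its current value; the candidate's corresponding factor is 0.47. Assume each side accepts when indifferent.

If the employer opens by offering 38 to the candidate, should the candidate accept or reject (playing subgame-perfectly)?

Work out the candidate's continuation value if the offer is rejected.
Round 3 (the employer proposes): rejection yields 0 for the candidate; the employer offers 0 and keeps 200.
Round 2 (the candidate proposes): the employer can get 200 next round, worth 0.79 × 200 = 158 now, so the candidate offers 158, keeping 42.
So by rejecting in round 1, the candidate gets 42 next round, worth 0.47 × 42 = 19.74 now.
Offer 38 ≥ 19.74, so the candidate accepts.

Accept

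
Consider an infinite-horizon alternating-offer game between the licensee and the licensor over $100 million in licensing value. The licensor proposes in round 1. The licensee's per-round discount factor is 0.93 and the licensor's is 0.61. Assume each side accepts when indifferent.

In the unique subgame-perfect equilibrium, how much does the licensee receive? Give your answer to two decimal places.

When the licensor proposes, the licensee accepts any offer worth at least 0.93 times what the licensee would get by proposing next round; and vice versa.
This gives x = 100 − 0.93y and y = 100 − 0.61x, where x and y are each side's share when it proposes.
Hence (1 − 0.93·0.61)x = 100(1 − 0.93), i.e. 0.4327·x = 7.
x ≈ 16.1775; the licensee's share is 100 − x ≈ 83.8225.

83.82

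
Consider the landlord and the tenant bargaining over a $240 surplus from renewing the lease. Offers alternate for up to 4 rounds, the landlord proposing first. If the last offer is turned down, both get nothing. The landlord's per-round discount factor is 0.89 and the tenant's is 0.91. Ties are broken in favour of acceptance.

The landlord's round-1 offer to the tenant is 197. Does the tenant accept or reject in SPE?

Reject

Round 4 (the tenant proposes): rejection yields 0 for the landlord; the tenant offers 0 and keeps 240.
Round 3 (the landlord proposes): the tenant can get 240 next round, worth 0.91 × 240 = 218.4 now. The landlord offers 218.4 and keeps 240 − 218.4 = 21.6.
Round 2 (the tenant proposes): the landlord can get 21.6 next round, worth 0.89 × 21.6 = 19.224 now, so the tenant offers 19.224, keeping 220.776.
So by rejecting in round 1, the tenant gets 220.776 next round, worth 0.91 × 220.776 = 200.90616 now.
Offer 197 < 200.90616, so the tenant rejects.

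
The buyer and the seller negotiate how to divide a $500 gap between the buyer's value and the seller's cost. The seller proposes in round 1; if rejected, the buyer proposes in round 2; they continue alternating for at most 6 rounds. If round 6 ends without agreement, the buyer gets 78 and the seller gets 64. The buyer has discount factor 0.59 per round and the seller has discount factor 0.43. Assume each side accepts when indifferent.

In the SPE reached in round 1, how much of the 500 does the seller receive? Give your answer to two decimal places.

Round 6 (the buyer proposes): the seller gets 64 if talks fail, so the buyer offers 64 and keeps 436.
Round 5 (the seller proposes): the buyer can get 436 next round, worth 0.59 × 436 = 257.24 now, so the seller offers 257.24, keeping 242.76.
Round 4 (the buyer proposes): the seller can get 242.76 next round, worth 0.43 × 242.76 = 104.3868 now; the buyer offers that and keeps 395.6132.
Round 3 (the seller proposes): the buyer can get 395.6132 next round, worth 0.59 × 395.6132 = 233.411788 now. The seller offers 233.411788 and keeps 500 − 233.411788 = 266.588212.
Round 2 (the buyer proposes): the seller can get 266.588212 next round, worth 0.43 × 266.588212 = 114.63293116 now, so the buyer offers 114.63293116, keeping 385.36706884.
Round 1 (the seller proposes): the buyer can get 385.36706884 next round, worth 0.59 × 385.36706884 = 227.3665706156 now. The seller offers 227.3665706156 and keeps 500 − 227.3665706156 = 272.6334293844.

272.63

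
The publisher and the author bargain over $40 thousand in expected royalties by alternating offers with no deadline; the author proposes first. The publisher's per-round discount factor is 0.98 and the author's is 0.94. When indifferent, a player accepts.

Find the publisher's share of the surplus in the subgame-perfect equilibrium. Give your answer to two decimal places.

29.85

Let x be the author's share when the author proposes and y be the publisher's share when the publisher proposes.
The publisher accepts iff offered ≥ 0.98·y, so x = 40 − 0.98y. Symmetrically y = 40 − 0.94x.
Substituting: x = 40 − 0.98(40 − 0.94x), giving x(1 − 0.94·0.98) = 40(1 − 0.98).
So x = 40 × 0.02 / 0.0788 ≈ 10.1523, and the publisher receives 40 − x ≈ 29.8477.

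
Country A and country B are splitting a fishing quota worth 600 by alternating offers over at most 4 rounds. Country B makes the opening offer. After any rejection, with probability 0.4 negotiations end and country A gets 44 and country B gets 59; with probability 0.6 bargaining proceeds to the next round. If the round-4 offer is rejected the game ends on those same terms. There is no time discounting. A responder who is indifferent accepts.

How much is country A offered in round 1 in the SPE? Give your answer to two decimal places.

By backward induction:
Round 4 (country A proposes): country B gets 59 if talks fail, so country A offers 59 and keeps 541.
Round 3 (country B proposes): rejecting gives country A an expected 0.6 × 541 + 0.4 × 44 = 342.2, so country B offers 342.2, keeping 257.8.
Round 2 (country A proposes): rejecting gives country B an expected 0.6 × 257.8 + 0.4 × 59 = 178.28. Country A offers 178.28 and keeps 600 − 178.28 = 421.72.
Round 1 (country B proposes): rejecting gives country A an expected 0.6 × 421.72 + 0.4 × 44 = 270.632; country B offers that and keeps 329.368.

270.63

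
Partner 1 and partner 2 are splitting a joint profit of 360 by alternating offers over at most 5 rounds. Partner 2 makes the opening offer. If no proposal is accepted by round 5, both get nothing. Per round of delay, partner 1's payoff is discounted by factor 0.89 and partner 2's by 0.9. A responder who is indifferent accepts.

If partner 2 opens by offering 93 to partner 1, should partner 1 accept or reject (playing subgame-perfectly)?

Round 5 (partner 2 proposes): rejection yields 0 for partner 1; partner 2 offers 0 and keeps 360.
Round 4 (partner 1 proposes): partner 2 can get 360 next round, worth 0.9 × 360 = 324 now; partner 1 offers that and keeps 36.
Round 3 (partner 2 proposes): partner 1 can get 36 next round, worth 0.89 × 36 = 32.04 now; partner 2 offers that and keeps 327.96.
Round 2 (partner 1 proposes): partner 2 can get 327.96 next round, worth 0.9 × 327.96 = 295.164 now. Partner 1 offers 295.164 and keeps 360 − 295.164 = 64.836.
So by rejecting in round 1, partner 1 gets 64.836 next round, worth 0.89 × 64.836 = 57.70404 now.
Offer 93 ≥ 57.70404, so partner 1 accepts.

Accept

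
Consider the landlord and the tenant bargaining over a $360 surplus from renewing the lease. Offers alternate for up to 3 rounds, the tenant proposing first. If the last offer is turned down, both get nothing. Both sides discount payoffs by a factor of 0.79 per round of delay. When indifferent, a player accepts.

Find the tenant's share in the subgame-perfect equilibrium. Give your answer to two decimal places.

300.28

By backward induction:
Round 3 (the tenant proposes): rejection yields 0 for the landlord; the tenant offers 0 and keeps 360.
Round 2 (the landlord proposes): the tenant can get 360 next round, worth 0.79 × 360 = 284.4 now; the landlord offers that and keeps 75.6.
Round 1 (the tenant proposes): the landlord can get 75.6 next round, worth 0.79 × 75.6 = 59.724 now, so the tenant offers 59.724, keeping 300.276.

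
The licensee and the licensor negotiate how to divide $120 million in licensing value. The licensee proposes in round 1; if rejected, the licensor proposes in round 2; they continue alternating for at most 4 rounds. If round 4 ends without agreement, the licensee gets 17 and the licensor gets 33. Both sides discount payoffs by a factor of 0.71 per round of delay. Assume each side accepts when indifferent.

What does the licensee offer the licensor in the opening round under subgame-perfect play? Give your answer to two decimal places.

61.57

Work backward from the last round.
Round 4 (the licensor proposes): the licensee gets 17 if talks fail, so the licensor offers 17 and keeps 103.
Round 3 (the licensee proposes): the licensor can get 103 next round, worth 0.71 × 103 = 73.13 now, so the licensee offers 73.13, keeping 46.87.
Round 2 (the licensor proposes): the licensee can get 46.87 next round, worth 0.71 × 46.87 = 33.2777 now. The licensor offers 33.2777 and keeps 120 − 33.2777 = 86.7223.
Round 1 (the licensee proposes): the licensor can get 86.7223 next round, worth 0.71 × 86.7223 = 61.572833 now; the licensee offers that and keeps 58.427167.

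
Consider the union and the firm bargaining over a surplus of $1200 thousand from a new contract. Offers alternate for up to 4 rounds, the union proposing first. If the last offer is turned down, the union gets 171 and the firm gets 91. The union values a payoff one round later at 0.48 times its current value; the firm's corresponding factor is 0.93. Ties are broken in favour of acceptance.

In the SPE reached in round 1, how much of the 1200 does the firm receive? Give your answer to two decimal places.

1007.51

Round 4 (the firm proposes): the union gets 171 if talks fail, so the firm offers 171 and keeps 1029.
Round 3 (the union proposes): the firm can get 1029 next round, worth 0.93 × 1029 = 956.97 now; the union offers that and keeps 243.03.
Round 2 (the firm proposes): the union can get 243.03 next round, worth 0.48 × 243.03 = 116.6544 now, so the firm offers 116.6544, keeping 1083.3456.
Round 1 (the union proposes): the firm can get 1083.3456 next round, worth 0.93 × 1083.3456 = 1007.511408 now; the union offers that and keeps 192.488592.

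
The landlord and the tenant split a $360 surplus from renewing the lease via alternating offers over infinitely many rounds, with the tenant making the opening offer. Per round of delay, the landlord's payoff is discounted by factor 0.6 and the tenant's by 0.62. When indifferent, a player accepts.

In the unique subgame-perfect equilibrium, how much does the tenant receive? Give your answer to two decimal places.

229.30

When the tenant proposes, the landlord accepts any offer worth at least 0.6 times what the landlord would get by proposing next round; and vice versa.
This gives x = 360 − 0.6y and y = 360 − 0.62x, where x and y are each side's share when it proposes.
Hence (1 − 0.6·0.62)x = 360(1 − 0.6), i.e. 0.628·x = 144.
x ≈ 229.2994; the landlord's share is 360 − x ≈ 130.7006.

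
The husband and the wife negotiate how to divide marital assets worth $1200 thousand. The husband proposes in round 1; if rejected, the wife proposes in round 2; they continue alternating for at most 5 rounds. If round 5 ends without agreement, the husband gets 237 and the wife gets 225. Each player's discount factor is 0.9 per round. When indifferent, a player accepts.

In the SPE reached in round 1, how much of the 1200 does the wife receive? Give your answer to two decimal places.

343.10

By backward induction:
Round 5 (the husband proposes): the wife gets 225 if talks fail, so the husband offers 225 and keeps 975.
Round 4 (the wife proposes): the husband can get 975 next round, worth 0.9 × 975 = 877.5 now; the wife offers that and keeps 322.5.
Round 3 (the husband proposes): the wife can get 322.5 next round, worth 0.9 × 322.5 = 290.25 now. The husband offers 290.25 and keeps 1200 − 290.25 = 909.75.
Round 2 (the wife proposes): the husband can get 909.75 next round, worth 0.9 × 909.75 = 818.775 now, so the wife offers 818.775, keeping 381.225.
Round 1 (the husband proposes): the wife can get 381.225 next round, worth 0.9 × 381.225 = 343.1025 now. The husband offers 343.1025 and keeps 1200 − 343.1025 = 856.8975.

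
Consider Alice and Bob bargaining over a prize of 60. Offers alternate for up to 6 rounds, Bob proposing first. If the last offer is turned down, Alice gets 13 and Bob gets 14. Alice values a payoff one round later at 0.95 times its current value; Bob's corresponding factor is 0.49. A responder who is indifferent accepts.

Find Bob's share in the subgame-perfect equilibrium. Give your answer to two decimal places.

Round 6 (Alice proposes): Bob gets 14 if talks fail, so Alice offers 14 and keeps 46.
Round 5 (Bob proposes): Alice can get 46 next round, worth 0.95 × 46 = 43.7 now. Bob offers 43.7 and keeps 60 − 43.7 = 16.3.
Round 4 (Alice proposes): Bob can get 16.3 next round, worth 0.49 × 16.3 = 7.987 now. Alice offers 7.987 and keeps 60 − 7.987 = 52.013.
Round 3 (Bob proposes): Alice can get 52.013 next round, worth 0.95 × 52.013 = 49.41235 now, so Bob offers 49.41235, keeping 10.58765.
Round 2 (Alice proposes): Bob can get 10.58765 next round, worth 0.49 × 10.58765 = 5.1879485 now; Alice offers that and keeps 54.8120515.
Round 1 (Bob proposes): Alice can get 54.8120515 next round, worth 0.95 × 54.8120515 = 52.071448925 now. Bob offers 52.071448925 and keeps 60 − 52.071448925 = 7.928551075.

7.93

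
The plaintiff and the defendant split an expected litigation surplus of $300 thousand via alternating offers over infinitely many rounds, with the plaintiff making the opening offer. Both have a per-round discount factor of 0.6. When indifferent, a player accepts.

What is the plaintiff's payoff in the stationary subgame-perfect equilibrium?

Let x be the plaintiff's share when the plaintiff proposes and y be the defendant's share when the defendant proposes.
The defendant accepts iff offered ≥ 0.6·y, so x = 300 − 0.6y. Symmetrically y = 300 − 0.6x.
Substituting: x = 300 − 0.6(300 − 0.6x), giving x(1 − 0.6·0.6) = 300(1 − 0.6).
So x = 300 × 0.4 / 0.64 = 187.5, and the defendant receives 300 − x = 112.5.

187.5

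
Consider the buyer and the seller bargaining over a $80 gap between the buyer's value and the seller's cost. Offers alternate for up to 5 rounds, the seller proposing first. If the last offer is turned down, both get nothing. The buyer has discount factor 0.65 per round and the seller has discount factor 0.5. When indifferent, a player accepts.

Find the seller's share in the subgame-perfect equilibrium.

Round 5 (the seller proposes): rejection yields 0 for the buyer; the seller offers 0 and keeps 80.
Round 4 (the buyer proposes): the seller can get 80 next round, worth 0.5 × 80 = 40 now. The buyer offers 40 and keeps 80 − 40 = 40.
Round 3 (the seller proposes): the buyer can get 40 next round, worth 0.65 × 40 = 26 now; the seller offers that and keeps 54.
Round 2 (the buyer proposes): the seller can get 54 next round, worth 0.5 × 54 = 27 now. The buyer offers 27 and keeps 80 − 27 = 53.
Round 1 (the seller proposes): the buyer can get 53 next round, worth 0.65 × 53 = 34.45 now; the seller offers that and keeps 45.55.

45.55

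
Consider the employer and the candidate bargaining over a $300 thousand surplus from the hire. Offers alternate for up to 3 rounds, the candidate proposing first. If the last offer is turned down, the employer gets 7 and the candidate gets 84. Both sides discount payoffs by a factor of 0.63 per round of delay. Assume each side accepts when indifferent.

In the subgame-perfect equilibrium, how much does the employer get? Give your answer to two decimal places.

Round 3 (the candidate proposes): the employer gets 7 if talks fail, so the candidate offers 7 and keeps 293.
Round 2 (the employer proposes): the candidate can get 293 next round, worth 0.63 × 293 = 184.59 now. The employer offers 184.59 and keeps 300 − 184.59 = 115.41.
Round 1 (the candidate proposes): the employer can get 115.41 next round, worth 0.63 × 115.41 = 72.7083 now; the candidate offers that and keeps 227.2917.

72.71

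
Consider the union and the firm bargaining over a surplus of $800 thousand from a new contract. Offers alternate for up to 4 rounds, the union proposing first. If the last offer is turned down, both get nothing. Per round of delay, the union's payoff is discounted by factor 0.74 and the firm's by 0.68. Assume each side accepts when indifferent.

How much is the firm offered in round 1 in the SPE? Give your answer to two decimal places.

415.18

Round 4 (the firm proposes): rejection yields 0 for the union; the firm offers 0 and keeps 800.
Round 3 (the union proposes): the firm can get 800 next round, worth 0.68 × 800 = 544 now, so the union offers 544, keeping 256.
Round 2 (the firm proposes): the union can get 256 next round, worth 0.74 × 256 = 189.44 now. The firm offers 189.44 and keeps 800 − 189.44 = 610.56.
Round 1 (the union proposes): the firm can get 610.56 next round, worth 0.68 × 610.56 = 415.1808 now; the union offers that and keeps 384.8192.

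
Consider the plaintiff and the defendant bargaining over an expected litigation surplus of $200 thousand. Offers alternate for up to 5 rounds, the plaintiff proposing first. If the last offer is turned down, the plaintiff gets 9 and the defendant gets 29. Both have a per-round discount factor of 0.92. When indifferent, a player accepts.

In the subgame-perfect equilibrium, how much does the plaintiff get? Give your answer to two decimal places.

152.05

Round 5 (the plaintiff proposes): the defendant gets 29 if talks fail, so the plaintiff offers 29 and keeps 171.
Round 4 (the defendant proposes): the plaintiff can get 171 next round, worth 0.92 × 171 = 157.32 now; the defendant offers that and keeps 42.68.
Round 3 (the plaintiff proposes): the defendant can get 42.68 next round, worth 0.92 × 42.68 = 39.2656 now; the plaintiff offers that and keeps 160.7344.
Round 2 (the defendant proposes): the plaintiff can get 160.7344 next round, worth 0.92 × 160.7344 = 147.875648 now, so the defendant offers 147.875648, keeping 52.124352.
Round 1 (the plaintiff proposes): the defendant can get 52.124352 next round, worth 0.92 × 52.124352 = 47.95440384 now. The plaintiff offers 47.95440384 and keeps 200 − 47.95440384 = 152.04559616.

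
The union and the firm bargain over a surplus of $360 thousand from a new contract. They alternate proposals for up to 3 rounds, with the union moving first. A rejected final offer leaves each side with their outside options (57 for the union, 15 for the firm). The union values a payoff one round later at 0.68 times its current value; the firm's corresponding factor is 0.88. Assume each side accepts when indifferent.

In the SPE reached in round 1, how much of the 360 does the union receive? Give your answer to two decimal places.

By backward induction:
Round 3 (the union proposes): the firm gets 15 if talks fail, so the union offers 15 and keeps 345.
Round 2 (the firm proposes): the union can get 345 next round, worth 0.68 × 345 = 234.6 now; the firm offers that and keeps 125.4.
Round 1 (the union proposes): the firm can get 125.4 next round, worth 0.88 × 125.4 = 110.352 now. The union offers 110.352 and keeps 360 − 110.352 = 249.648.

249.65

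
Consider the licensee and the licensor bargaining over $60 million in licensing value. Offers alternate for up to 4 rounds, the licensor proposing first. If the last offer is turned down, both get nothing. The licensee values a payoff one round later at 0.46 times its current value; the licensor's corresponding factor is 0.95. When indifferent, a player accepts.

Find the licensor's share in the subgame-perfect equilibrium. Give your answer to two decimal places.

46.56

Round 4 (the licensee proposes): the licensor will accept anything ≥ 0, so the licensee offers 0 and keeps 60.
Round 3 (the licensor proposes): the licensee can get 60 next round, worth 0.46 × 60 = 27.6 now; the licensor offers that and keeps 32.4.
Round 2 (the licensee proposes): the licensor can get 32.4 next round, worth 0.95 × 32.4 = 30.78 now. The licensee offers 30.78 and keeps 60 − 30.78 = 29.22.
Round 1 (the licensor proposes): the licensee can get 29.22 next round, worth 0.46 × 29.22 = 13.4412 now. The licensor offers 13.4412 and keeps 60 − 13.4412 = 46.5588.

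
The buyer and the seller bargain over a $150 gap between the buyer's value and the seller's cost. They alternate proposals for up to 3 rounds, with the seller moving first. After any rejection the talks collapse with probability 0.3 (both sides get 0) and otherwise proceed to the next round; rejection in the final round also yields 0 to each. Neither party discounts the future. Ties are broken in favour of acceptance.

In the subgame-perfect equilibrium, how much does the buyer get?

31.5

By backward induction:
Round 3 (the seller proposes): rejection yields 0 for the buyer; the seller offers 0 and keeps 150.
Round 2 (the buyer proposes): rejecting gives the seller an expected 0.7 × 150 = 105, so the buyer offers 105, keeping 45.
Round 1 (the seller proposes): rejecting gives the buyer an expected 0.7 × 45 = 31.5; the seller offers that and keeps 118.5.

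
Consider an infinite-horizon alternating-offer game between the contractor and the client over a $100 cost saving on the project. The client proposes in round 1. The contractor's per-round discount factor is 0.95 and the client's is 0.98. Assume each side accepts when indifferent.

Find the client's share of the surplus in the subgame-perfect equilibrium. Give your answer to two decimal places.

Let x be the client's share when the client proposes and y be the contractor's share when the contractor proposes.
The contractor accepts iff offered ≥ 0.95·y, so x = 100 − 0.95y. Symmetrically y = 100 − 0.98x.
Substituting: x = 100 − 0.95(100 − 0.98x), giving x(1 − 0.98·0.95) = 100(1 − 0.95).
So x = 100 × 0.05 / 0.069 ≈ 72.4638, and the contractor receives 100 − x ≈ 27.5362.

72.46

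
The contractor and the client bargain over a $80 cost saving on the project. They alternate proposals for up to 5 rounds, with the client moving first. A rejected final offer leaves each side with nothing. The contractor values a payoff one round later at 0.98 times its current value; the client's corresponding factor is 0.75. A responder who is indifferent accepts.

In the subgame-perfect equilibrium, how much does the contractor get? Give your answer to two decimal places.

Round 5 (the client proposes): rejection yields 0 for the contractor; the client offers 0 and keeps 80.
Round 4 (the contractor proposes): the client can get 80 next round, worth 0.75 × 80 = 60 now; the contractor offers that and keeps 20.
Round 3 (the client proposes): the contractor can get 20 next round, worth 0.98 × 20 = 19.6 now, so the client offers 19.6, keeping 60.4.
Round 2 (the contractor proposes): the client can get 60.4 next round, worth 0.75 × 60.4 = 45.3 now. The contractor offers 45.3 and keeps 80 − 45.3 = 34.7.
Round 1 (the client proposes): the contractor can get 34.7 next round, worth 0.98 × 34.7 = 34.006 now, so the client offers 34.006, keeping 45.994.

34.01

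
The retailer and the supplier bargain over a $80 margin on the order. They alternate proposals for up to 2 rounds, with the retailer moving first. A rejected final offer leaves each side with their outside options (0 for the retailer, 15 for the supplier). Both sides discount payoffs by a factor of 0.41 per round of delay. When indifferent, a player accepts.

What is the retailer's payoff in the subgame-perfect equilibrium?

47.2

Round 2 (the supplier proposes): the retailer will accept anything ≥ 0, so the supplier offers 0 and keeps 80.
Round 1 (the retailer proposes): the supplier can get 80 next round, worth 0.41 × 80 = 32.8 now. The retailer offers 32.8 and keeps 80 − 32.8 = 47.2.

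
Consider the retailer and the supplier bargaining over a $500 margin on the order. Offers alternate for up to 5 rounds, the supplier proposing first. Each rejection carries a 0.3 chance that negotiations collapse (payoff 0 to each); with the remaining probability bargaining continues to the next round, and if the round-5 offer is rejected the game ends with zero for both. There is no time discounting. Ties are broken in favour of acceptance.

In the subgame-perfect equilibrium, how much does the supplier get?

Round 5 (the supplier proposes): the retailer will accept anything ≥ 0, so the supplier offers 0 and keeps 500.
Round 4 (the retailer proposes): rejecting gives the supplier an expected 0.7 × 500 = 350, so the retailer offers 350, keeping 150.
Round 3 (the supplier proposes): rejecting gives the retailer an expected 0.7 × 150 = 105, so the supplier offers 105, keeping 395.
Round 2 (the retailer proposes): rejecting gives the supplier an expected 0.7 × 395 = 276.5; the retailer offers that and keeps 223.5.
Round 1 (the supplier proposes): rejecting gives the retailer an expected 0.7 × 223.5 = 156.45; the supplier offers that and keeps 343.55.

343.55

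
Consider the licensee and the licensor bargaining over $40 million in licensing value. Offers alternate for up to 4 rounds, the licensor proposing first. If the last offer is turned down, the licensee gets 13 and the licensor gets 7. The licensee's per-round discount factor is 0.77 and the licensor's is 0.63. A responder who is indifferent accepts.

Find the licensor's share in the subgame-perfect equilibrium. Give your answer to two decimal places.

Round 4 (the licensee proposes): the licensor gets 7 if talks fail, so the licensee offers 7 and keeps 33.
Round 3 (the licensor proposes): the licensee can get 33 next round, worth 0.77 × 33 = 25.41 now; the licensor offers that and keeps 14.59.
Round 2 (the licensee proposes): the licensor can get 14.59 next round, worth 0.63 × 14.59 = 9.1917 now; the licensee offers that and keeps 30.8083.
Round 1 (the licensor proposes): the licensee can get 30.8083 next round, worth 0.77 × 30.8083 = 23.722391 now. The licensor offers 23.722391 and keeps 40 − 23.722391 = 16.277609.

16.28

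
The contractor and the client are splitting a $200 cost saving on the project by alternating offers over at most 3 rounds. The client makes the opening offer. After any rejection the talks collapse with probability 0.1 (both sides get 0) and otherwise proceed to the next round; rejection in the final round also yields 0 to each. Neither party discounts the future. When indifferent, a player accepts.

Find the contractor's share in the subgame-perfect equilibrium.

By backward induction:
Round 3 (the client proposes): the contractor will accept anything ≥ 0, so the client offers 0 and keeps 200.
Round 2 (the contractor proposes): rejecting gives the client an expected 0.9 × 200 = 180; the contractor offers that and keeps 20.
Round 1 (the client proposes): rejecting gives the contractor an expected 0.9 × 20 = 18, so the client offers 18, keeping 182.

18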